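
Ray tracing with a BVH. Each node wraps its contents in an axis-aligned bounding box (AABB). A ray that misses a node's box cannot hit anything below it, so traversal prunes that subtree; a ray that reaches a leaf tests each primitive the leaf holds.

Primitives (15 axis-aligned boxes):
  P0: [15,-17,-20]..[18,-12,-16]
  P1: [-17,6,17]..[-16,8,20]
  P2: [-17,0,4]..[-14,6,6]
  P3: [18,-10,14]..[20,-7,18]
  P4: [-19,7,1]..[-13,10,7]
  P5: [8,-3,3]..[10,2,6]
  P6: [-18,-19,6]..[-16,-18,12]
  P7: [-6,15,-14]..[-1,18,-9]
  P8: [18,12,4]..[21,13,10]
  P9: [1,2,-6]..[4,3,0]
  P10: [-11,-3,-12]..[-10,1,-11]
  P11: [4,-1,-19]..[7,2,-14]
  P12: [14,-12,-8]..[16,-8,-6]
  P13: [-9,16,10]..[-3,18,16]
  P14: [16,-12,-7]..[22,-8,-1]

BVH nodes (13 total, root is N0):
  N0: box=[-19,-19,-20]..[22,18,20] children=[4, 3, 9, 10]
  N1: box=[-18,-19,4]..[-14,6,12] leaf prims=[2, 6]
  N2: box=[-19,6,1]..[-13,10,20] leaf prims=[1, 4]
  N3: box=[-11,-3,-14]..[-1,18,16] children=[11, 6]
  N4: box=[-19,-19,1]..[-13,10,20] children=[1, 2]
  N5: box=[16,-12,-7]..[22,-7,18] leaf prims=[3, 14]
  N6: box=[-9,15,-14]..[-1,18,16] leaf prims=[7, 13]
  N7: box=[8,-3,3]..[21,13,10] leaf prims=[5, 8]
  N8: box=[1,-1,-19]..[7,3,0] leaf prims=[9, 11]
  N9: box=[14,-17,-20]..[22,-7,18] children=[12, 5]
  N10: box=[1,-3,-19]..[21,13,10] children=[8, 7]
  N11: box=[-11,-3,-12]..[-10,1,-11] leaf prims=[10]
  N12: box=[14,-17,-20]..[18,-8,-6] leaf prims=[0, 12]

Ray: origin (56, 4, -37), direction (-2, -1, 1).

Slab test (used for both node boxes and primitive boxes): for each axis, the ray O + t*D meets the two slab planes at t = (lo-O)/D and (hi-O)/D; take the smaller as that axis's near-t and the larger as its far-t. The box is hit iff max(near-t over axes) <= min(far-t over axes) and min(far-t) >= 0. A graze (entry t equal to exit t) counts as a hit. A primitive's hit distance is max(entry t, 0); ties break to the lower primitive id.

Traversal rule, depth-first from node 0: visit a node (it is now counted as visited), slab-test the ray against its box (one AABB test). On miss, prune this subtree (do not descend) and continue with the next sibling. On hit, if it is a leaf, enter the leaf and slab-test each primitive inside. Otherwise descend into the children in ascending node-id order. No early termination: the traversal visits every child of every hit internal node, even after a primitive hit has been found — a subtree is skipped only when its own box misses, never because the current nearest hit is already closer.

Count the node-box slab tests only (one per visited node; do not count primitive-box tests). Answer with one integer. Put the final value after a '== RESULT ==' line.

Trace the traversal:
N0 x:[17,75/2] y:[-14,23] z:[17,57] -> hit [17,23], descend [3, 4, 9, 10]
  N3 x:[57/2,67/2] y:[-14,7] z:[23,53] -> miss, prune
  N4 x:[69/2,75/2] y:[-6,23] z:[38,57] -> miss, prune
  N9 x:[17,21] y:[11,21] z:[17,55] -> hit [17,21], descend [5, 12]
    N5 x:[17,20] y:[11,16] z:[30,55] -> miss, prune
    N12 x:[19,21] y:[12,21] z:[17,31] -> hit [19,21] leaf, test {P0@t=19, P12(miss)}
  N10 x:[35/2,55/2] y:[-9,7] z:[18,47] -> miss, prune

order=[0, 3, 4, 9, 5, 12, 10]  |boxes|=7  |leaves|=1  hit=P0

== RESULT ==
7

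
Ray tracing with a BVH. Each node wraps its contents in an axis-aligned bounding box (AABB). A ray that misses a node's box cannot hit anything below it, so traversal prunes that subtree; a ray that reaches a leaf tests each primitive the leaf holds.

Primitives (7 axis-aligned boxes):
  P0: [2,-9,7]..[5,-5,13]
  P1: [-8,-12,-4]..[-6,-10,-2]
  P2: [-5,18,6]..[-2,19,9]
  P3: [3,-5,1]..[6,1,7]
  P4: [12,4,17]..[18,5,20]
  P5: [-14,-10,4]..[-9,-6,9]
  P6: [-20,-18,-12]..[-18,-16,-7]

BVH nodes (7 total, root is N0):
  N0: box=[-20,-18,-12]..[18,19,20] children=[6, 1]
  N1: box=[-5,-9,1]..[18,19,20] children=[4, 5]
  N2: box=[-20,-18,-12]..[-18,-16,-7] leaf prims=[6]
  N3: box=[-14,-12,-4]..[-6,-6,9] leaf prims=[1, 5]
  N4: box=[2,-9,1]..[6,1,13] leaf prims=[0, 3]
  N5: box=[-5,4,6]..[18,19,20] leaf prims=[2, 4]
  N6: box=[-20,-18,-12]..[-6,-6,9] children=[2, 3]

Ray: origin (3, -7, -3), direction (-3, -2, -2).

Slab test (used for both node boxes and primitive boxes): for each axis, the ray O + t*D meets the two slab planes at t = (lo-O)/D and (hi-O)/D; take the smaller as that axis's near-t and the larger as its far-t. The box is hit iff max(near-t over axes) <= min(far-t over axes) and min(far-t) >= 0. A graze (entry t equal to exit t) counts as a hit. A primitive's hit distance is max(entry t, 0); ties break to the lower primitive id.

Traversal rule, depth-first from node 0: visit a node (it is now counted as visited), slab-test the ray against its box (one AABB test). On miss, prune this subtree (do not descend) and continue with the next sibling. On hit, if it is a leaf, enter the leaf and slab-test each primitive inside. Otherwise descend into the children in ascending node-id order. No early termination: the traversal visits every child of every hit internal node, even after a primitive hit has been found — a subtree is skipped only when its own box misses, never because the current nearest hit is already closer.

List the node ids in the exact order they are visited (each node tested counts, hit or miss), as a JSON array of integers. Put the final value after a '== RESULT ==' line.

Trace the traversal:
N0 x:[-5,23/3] y:[-13,11/2] z:[-23/2,9/2] -> hit [-5,9/2], descend [1, 6]
  N1 x:[-5,8/3] y:[-13,1] z:[-23/2,-2] -> miss, prune
  N6 x:[3,23/3] y:[-1/2,11/2] z:[-6,9/2] -> hit [3,9/2], descend [2, 3]
    N2 x:[7,23/3] y:[9/2,11/2] z:[2,9/2] -> miss, prune
    N3 x:[3,17/3] y:[-1/2,5/2] z:[-6,1/2] -> miss, prune

order=[0, 1, 6, 2, 3]  |boxes|=5  |leaves|=0  hit=miss

== RESULT ==
[0, 1, 6, 2, 3]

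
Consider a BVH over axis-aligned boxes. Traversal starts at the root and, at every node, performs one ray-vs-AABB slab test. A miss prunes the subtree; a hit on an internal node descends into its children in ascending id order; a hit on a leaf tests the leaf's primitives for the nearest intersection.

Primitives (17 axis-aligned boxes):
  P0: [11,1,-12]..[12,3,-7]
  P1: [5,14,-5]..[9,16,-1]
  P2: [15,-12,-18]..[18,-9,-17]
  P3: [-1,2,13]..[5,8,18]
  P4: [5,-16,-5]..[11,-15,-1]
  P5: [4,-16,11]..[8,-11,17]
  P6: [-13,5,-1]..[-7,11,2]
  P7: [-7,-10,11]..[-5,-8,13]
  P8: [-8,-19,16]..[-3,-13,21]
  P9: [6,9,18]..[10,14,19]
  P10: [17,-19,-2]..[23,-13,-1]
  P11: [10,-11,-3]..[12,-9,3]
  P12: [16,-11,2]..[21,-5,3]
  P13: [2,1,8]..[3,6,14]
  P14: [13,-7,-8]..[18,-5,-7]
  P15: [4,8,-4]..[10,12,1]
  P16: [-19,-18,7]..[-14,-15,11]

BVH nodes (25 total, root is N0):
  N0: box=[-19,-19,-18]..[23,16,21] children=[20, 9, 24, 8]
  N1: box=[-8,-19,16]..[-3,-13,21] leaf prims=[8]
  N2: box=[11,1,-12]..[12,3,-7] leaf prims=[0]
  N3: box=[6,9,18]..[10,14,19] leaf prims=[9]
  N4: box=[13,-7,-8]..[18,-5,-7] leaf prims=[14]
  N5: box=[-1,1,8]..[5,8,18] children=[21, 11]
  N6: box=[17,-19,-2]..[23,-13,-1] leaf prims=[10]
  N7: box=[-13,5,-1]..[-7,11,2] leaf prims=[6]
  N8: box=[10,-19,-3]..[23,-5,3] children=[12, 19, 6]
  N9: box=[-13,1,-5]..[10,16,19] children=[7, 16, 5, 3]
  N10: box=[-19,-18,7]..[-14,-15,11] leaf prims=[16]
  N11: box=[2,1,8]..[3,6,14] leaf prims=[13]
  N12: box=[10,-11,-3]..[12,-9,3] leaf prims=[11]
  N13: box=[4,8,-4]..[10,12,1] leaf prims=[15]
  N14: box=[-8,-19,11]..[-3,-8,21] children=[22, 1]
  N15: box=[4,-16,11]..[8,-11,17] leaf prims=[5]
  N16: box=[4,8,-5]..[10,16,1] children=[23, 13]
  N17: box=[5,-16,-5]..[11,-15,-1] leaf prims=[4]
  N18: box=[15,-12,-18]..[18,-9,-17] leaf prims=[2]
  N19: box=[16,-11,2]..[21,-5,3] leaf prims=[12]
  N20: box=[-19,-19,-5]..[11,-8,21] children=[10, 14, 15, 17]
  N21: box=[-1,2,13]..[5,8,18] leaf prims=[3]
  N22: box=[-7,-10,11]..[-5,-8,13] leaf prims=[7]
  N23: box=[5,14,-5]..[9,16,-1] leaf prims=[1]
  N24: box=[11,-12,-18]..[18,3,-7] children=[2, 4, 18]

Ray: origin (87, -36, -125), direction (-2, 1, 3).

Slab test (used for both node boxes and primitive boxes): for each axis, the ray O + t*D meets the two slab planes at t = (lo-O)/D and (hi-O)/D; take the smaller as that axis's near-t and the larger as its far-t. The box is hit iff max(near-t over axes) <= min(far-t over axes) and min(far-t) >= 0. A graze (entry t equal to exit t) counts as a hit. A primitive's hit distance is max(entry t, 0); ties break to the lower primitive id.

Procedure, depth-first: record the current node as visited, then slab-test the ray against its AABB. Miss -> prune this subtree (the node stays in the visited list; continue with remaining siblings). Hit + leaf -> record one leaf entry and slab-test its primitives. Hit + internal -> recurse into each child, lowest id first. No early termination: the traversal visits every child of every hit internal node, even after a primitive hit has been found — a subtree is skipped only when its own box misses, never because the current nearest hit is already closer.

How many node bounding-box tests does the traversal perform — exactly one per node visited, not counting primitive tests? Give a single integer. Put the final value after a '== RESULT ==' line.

Trace the traversal:
N0 x:[32,53] y:[17,52] z:[107/3,146/3] -> hit [107/3,146/3], descend [8, 9, 20, 24]
  N8 x:[32,77/2] y:[17,31] z:[122/3,128/3] -> miss, prune
  N9 x:[77/2,50] y:[37,52] z:[40,48] -> hit [40,48], descend [3, 5, 7, 16]
    N3 x:[77/2,81/2] y:[45,50] z:[143/3,48] -> miss, prune
    N5 x:[41,44] y:[37,44] z:[133/3,143/3] -> miss, prune
    N7 x:[47,50] y:[41,47] z:[124/3,127/3] -> miss, prune
    N16 x:[77/2,83/2] y:[44,52] z:[40,42] -> miss, prune
  N20 x:[38,53] y:[17,28] z:[40,146/3] -> miss, prune
  N24 x:[69/2,38] y:[24,39] z:[107/3,118/3] -> hit [107/3,38], descend [2, 4, 18]
    N2 x:[75/2,38] y:[37,39] z:[113/3,118/3] -> hit [113/3,38] leaf, test {P0@t=113/3}
    N4 x:[69/2,37] y:[29,31] z:[39,118/3] -> miss, prune
    N18 x:[69/2,36] y:[24,27] z:[107/3,36] -> miss, prune

12 AABB tests over nodes [0, 8, 9, 3, 5, 7, 16, 20, 24, 2, 4, 18]; 1 leaf entered; closest P0.

== RESULT ==
12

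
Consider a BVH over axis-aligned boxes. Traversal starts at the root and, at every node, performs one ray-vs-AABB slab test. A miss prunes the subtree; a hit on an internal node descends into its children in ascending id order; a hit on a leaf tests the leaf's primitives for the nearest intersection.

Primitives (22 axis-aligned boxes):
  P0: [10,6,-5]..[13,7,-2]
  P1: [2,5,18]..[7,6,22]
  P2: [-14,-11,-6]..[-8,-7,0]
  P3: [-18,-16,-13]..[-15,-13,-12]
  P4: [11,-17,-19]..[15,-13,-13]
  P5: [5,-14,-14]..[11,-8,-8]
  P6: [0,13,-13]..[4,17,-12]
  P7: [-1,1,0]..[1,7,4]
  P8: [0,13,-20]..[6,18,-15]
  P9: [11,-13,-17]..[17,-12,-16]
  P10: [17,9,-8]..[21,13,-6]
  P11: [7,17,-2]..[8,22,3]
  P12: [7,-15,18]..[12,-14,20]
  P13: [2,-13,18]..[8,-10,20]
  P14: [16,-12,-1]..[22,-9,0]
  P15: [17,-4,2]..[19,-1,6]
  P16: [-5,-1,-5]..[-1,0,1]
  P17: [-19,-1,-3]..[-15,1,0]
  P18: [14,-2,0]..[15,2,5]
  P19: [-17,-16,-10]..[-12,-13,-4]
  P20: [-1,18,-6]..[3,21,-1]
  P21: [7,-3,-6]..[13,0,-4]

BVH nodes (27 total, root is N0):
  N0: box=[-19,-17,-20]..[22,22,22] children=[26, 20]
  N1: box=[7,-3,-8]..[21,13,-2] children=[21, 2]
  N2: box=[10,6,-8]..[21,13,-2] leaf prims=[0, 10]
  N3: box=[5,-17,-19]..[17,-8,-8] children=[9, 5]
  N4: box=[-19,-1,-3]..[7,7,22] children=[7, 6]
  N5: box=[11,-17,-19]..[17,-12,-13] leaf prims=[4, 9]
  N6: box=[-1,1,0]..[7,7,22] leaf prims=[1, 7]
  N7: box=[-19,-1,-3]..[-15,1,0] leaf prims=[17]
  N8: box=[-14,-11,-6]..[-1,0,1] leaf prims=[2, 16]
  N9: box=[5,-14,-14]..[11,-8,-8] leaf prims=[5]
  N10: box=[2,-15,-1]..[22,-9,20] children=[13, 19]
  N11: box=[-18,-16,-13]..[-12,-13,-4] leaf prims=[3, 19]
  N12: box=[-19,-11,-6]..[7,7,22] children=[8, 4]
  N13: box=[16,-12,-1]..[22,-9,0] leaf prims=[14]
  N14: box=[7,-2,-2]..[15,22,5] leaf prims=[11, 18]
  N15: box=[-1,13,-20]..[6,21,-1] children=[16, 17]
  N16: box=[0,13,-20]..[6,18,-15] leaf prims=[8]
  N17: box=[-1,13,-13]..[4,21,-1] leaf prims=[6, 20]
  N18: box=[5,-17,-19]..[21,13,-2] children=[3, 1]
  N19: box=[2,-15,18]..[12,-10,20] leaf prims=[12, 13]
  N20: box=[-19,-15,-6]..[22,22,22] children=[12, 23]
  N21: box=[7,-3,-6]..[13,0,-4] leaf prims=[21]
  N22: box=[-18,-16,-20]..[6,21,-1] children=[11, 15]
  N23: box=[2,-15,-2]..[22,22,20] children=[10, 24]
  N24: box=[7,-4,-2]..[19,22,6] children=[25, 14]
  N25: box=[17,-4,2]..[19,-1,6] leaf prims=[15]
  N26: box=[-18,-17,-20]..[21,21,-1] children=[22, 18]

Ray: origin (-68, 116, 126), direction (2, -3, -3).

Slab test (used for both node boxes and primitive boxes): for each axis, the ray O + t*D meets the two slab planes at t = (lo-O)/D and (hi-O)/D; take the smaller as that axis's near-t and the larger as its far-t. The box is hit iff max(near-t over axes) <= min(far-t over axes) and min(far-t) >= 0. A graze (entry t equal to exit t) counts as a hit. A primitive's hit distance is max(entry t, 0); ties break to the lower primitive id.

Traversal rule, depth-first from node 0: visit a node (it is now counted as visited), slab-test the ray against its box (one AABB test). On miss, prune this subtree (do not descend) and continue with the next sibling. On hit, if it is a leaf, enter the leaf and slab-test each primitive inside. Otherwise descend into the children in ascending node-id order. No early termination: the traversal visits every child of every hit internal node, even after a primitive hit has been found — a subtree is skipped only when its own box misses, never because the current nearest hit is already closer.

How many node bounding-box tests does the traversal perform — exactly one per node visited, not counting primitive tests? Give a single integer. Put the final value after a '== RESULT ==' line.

Walk:
N0 x:[49/2,45] y:[94/3,133/3] z:[104/3,146/3] -> hit [104/3,133/3], descend [20, 26]
  N20 x:[49/2,45] y:[94/3,131/3] z:[104/3,44] -> hit [104/3,131/3], descend [12, 23]
    N12 x:[49/2,75/2] y:[109/3,127/3] z:[104/3,44] -> hit [109/3,75/2], descend [4, 8]
      N4 x:[49/2,75/2] y:[109/3,39] z:[104/3,43] -> hit [109/3,75/2], descend [6, 7]
        N6 x:[67/2,75/2] y:[109/3,115/3] z:[104/3,42] -> hit [109/3,75/2] leaf, test {P1(miss), P7(miss)}
        N7 x:[49/2,53/2] y:[115/3,39] z:[42,43] -> miss, prune
      N8 x:[27,67/2] y:[116/3,127/3] z:[125/3,44] -> miss, prune
    N23 x:[35,45] y:[94/3,131/3] z:[106/3,128/3] -> hit [106/3,128/3], descend [10, 24]
      N10 x:[35,45] y:[125/3,131/3] z:[106/3,127/3] -> hit [125/3,127/3], descend [13, 19]
        N13 x:[42,45] y:[125/3,128/3] z:[42,127/3] -> hit [42,127/3] leaf, test {P14@t=42}
        N19 x:[35,40] y:[42,131/3] z:[106/3,36] -> miss, prune
      N24 x:[75/2,87/2] y:[94/3,40] z:[40,128/3] -> hit [40,40], descend [14, 25]
        N14 x:[75/2,83/2] y:[94/3,118/3] z:[121/3,128/3] -> miss, prune
        N25 x:[85/2,87/2] y:[39,40] z:[40,124/3] -> miss, prune
  N26 x:[25,89/2] y:[95/3,133/3] z:[127/3,146/3] -> hit [127/3,133/3], descend [18, 22]
    N18 x:[73/2,89/2] y:[103/3,133/3] z:[128/3,145/3] -> hit [128/3,133/3], descend [1, 3]
      N1 x:[75/2,89/2] y:[103/3,119/3] z:[128/3,134/3] -> miss, prune
      N3 x:[73/2,85/2] y:[124/3,133/3] z:[134/3,145/3] -> miss, prune
    N22 x:[25,37] y:[95/3,44] z:[127/3,146/3] -> miss, prune

Summary -> nodes [0, 20, 12, 4, 6, 7, 8, 23, 10, 13, 19, 24, 14, 25, 26, 18, 1, 3, 22]; box-tests=19; leaf-entries=2; first=P14

== RESULT ==
19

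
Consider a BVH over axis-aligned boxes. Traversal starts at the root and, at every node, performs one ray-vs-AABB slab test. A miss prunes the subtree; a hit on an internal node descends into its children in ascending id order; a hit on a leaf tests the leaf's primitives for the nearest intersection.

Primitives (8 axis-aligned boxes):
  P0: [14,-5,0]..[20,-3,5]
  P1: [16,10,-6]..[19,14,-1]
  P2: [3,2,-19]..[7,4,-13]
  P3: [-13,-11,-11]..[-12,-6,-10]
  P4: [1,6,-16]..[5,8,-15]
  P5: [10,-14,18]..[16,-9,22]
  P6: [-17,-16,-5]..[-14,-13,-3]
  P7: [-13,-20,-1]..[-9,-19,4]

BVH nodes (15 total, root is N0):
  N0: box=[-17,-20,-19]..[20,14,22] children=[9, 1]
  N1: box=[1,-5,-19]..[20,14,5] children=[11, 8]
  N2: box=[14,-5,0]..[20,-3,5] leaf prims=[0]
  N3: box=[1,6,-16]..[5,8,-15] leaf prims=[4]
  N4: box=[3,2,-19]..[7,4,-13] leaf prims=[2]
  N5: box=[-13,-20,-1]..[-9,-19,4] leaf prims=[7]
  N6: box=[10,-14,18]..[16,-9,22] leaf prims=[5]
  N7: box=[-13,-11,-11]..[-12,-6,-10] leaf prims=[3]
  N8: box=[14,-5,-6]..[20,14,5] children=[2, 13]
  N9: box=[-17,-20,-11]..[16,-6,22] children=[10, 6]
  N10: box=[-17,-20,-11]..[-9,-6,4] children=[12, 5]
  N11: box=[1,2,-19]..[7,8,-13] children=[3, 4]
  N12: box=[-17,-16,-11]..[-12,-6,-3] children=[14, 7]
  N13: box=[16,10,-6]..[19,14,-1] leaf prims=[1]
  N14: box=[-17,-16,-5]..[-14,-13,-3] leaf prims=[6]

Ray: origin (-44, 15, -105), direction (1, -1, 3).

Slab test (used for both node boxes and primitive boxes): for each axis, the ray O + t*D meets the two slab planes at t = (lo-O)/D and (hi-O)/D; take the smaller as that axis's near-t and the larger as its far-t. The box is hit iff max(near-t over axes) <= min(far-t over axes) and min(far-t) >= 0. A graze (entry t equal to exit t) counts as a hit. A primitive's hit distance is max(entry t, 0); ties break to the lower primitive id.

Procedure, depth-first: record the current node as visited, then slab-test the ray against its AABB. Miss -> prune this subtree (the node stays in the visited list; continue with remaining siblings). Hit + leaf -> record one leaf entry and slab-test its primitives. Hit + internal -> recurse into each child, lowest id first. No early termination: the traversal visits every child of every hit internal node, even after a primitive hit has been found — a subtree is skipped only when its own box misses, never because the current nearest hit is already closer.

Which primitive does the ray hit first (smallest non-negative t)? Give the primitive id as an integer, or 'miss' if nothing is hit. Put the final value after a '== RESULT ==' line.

Trace the traversal:
N0 x:[27,64] y:[1,35] z:[86/3,127/3] -> hit [86/3,35], descend [1, 9]
  N1 x:[45,64] y:[1,20] z:[86/3,110/3] -> miss, prune
  N9 x:[27,60] y:[21,35] z:[94/3,127/3] -> hit [94/3,35], descend [6, 10]
    N6 x:[54,60] y:[24,29] z:[41,127/3] -> miss, prune
    N10 x:[27,35] y:[21,35] z:[94/3,109/3] -> hit [94/3,35], descend [5, 12]
      N5 x:[31,35] y:[34,35] z:[104/3,109/3] -> hit [104/3,35] leaf, test {P7@t=104/3}
      N12 x:[27,32] y:[21,31] z:[94/3,34] -> miss, prune

Visited [0, 1, 9, 6, 10, 5, 12]. Tests: 7 box, 1 leaf. Nearest: P7.

== RESULT ==
7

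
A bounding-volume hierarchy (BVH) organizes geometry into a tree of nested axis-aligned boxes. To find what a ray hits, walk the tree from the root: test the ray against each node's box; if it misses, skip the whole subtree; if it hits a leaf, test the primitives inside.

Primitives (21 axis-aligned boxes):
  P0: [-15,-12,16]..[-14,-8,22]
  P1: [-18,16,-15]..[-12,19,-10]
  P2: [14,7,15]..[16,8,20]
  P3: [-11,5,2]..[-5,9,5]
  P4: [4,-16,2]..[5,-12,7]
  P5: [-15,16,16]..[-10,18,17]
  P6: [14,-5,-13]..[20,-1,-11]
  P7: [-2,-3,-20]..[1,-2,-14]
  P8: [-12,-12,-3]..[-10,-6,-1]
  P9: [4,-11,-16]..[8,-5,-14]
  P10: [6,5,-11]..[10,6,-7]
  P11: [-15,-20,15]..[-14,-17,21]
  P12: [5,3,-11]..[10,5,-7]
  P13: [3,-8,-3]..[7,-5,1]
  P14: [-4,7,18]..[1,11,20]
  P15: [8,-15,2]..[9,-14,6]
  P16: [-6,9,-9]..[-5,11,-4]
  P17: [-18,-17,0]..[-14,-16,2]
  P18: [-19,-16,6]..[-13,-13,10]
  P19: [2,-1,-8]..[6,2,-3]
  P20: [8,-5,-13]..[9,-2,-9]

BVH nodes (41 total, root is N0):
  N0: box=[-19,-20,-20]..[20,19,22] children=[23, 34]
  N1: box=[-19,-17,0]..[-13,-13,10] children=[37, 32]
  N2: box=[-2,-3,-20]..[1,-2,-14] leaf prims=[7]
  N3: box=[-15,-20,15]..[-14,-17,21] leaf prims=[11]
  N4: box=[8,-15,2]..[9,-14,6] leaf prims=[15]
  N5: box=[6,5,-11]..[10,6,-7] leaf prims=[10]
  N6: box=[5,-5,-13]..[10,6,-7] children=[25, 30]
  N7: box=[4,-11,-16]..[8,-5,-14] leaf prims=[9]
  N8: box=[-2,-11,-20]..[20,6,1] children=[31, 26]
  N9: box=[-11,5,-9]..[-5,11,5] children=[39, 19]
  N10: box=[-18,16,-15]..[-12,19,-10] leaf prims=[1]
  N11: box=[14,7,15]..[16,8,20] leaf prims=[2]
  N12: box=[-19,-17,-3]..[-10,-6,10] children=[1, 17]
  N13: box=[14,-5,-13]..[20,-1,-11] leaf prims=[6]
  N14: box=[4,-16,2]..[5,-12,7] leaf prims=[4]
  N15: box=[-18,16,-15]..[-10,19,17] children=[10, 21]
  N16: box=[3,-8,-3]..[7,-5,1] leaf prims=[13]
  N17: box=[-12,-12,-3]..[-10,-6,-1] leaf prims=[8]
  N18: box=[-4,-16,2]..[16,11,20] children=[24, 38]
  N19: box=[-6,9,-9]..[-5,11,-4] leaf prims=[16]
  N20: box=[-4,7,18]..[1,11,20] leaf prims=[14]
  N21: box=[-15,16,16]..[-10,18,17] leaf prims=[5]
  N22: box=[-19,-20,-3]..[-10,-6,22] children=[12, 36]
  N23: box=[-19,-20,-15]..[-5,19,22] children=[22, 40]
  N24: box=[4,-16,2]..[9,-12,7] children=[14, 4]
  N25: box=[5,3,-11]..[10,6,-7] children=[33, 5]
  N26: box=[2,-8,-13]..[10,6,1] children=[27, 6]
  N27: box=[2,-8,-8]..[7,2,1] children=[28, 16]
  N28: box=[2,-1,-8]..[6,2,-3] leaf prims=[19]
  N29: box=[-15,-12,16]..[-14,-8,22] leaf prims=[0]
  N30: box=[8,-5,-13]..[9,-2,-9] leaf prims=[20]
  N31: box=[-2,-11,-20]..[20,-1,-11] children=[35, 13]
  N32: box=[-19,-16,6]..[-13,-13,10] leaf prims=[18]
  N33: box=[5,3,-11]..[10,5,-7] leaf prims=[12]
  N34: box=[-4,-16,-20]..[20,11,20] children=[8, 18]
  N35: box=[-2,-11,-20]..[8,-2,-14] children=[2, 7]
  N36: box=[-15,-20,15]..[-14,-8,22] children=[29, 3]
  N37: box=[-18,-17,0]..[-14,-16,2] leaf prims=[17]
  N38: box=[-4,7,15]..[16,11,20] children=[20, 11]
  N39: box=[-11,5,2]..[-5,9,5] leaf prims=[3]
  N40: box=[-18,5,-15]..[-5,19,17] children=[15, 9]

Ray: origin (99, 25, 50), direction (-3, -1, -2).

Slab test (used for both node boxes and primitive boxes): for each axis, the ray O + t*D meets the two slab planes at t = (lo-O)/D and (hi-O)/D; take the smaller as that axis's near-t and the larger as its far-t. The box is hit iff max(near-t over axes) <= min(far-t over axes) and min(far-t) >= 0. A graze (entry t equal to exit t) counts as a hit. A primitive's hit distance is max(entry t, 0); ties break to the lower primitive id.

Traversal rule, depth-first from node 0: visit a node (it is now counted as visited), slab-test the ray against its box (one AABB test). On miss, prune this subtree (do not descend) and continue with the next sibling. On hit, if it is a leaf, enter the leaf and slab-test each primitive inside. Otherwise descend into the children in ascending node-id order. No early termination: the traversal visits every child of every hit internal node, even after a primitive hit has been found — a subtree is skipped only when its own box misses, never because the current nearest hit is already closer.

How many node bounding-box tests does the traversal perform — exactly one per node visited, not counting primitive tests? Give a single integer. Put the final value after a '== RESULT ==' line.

Traverse from the root:
N0 x:[79/3,118/3] y:[6,45] z:[14,35] -> hit [79/3,35], descend [23, 34]
  N23 x:[104/3,118/3] y:[6,45] z:[14,65/2] -> miss, prune
  N34 x:[79/3,103/3] y:[14,41] z:[15,35] -> hit [79/3,103/3], descend [8, 18]
    N8 x:[79/3,101/3] y:[19,36] z:[49/2,35] -> hit [79/3,101/3], descend [26, 31]
      N26 x:[89/3,97/3] y:[19,33] z:[49/2,63/2] -> hit [89/3,63/2], descend [6, 27]
        N6 x:[89/3,94/3] y:[19,30] z:[57/2,63/2] -> hit [89/3,30], descend [25, 30]
          N25 x:[89/3,94/3] y:[19,22] z:[57/2,61/2] -> miss, prune
          N30 x:[30,91/3] y:[27,30] z:[59/2,63/2] -> hit [30,30] leaf, test {P20@t=30}
        N27 x:[92/3,97/3] y:[23,33] z:[49/2,29] -> miss, prune
      N31 x:[79/3,101/3] y:[26,36] z:[61/2,35] -> hit [61/2,101/3], descend [13, 35]
        N13 x:[79/3,85/3] y:[26,30] z:[61/2,63/2] -> miss, prune
        N35 x:[91/3,101/3] y:[27,36] z:[32,35] -> hit [32,101/3], descend [2, 7]
          N2 x:[98/3,101/3] y:[27,28] z:[32,35] -> miss, prune
          N7 x:[91/3,95/3] y:[30,36] z:[32,33] -> miss, prune
    N18 x:[83/3,103/3] y:[14,41] z:[15,24] -> miss, prune

Visited [0, 23, 34, 8, 26, 6, 25, 30, 27, 31, 13, 35, 2, 7, 18]. Tests: 15 box, 1 leaf. Nearest: P20.

== RESULT ==
15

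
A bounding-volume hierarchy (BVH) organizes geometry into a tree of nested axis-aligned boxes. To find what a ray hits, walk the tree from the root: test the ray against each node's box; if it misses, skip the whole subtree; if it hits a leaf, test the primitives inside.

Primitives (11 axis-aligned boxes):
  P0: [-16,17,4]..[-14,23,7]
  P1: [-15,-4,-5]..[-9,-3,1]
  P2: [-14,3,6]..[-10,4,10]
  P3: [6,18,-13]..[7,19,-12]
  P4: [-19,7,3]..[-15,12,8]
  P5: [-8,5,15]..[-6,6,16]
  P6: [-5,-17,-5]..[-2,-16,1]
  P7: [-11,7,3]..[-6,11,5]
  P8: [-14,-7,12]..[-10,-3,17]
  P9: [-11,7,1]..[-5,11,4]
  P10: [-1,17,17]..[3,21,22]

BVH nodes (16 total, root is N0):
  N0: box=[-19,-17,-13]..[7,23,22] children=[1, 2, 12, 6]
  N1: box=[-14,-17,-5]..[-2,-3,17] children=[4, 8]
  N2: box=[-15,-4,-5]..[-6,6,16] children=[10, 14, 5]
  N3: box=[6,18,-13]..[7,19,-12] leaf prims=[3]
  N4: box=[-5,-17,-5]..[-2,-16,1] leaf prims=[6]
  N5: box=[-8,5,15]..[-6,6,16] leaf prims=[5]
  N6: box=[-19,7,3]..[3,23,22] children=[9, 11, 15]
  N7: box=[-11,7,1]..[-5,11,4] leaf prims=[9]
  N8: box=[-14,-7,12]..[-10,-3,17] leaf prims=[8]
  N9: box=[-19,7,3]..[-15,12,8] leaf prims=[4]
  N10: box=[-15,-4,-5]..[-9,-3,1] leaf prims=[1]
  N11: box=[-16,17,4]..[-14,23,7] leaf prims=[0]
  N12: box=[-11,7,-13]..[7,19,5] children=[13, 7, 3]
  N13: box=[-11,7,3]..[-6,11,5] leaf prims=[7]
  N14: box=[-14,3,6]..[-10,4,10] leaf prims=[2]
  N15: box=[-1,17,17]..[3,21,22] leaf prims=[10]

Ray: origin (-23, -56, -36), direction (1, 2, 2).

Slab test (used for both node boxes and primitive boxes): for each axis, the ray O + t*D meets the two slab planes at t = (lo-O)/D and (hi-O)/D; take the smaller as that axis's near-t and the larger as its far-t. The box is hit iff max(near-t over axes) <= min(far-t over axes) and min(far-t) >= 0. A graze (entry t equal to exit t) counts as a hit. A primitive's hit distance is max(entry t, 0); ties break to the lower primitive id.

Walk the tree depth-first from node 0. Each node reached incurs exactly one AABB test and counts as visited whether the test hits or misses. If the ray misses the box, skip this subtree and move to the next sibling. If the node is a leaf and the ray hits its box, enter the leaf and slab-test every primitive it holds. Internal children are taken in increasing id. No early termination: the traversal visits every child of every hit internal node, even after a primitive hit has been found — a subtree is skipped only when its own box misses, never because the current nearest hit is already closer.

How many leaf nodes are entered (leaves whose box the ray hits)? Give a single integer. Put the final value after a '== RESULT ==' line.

Traverse from the root:
N0 x:[4,30] y:[39/2,79/2] z:[23/2,29] -> hit [39/2,29], descend [1, 2, 6, 12]
  N1 x:[9,21] y:[39/2,53/2] z:[31/2,53/2] -> hit [39/2,21], descend [4, 8]
    N4 x:[18,21] y:[39/2,20] z:[31/2,37/2] -> miss, prune
    N8 x:[9,13] y:[49/2,53/2] z:[24,53/2] -> miss, prune
  N2 x:[8,17] y:[26,31] z:[31/2,26] -> miss, prune
  N6 x:[4,26] y:[63/2,79/2] z:[39/2,29] -> miss, prune
  N12 x:[12,30] y:[63/2,75/2] z:[23/2,41/2] -> miss, prune

Visited [0, 1, 4, 8, 2, 6, 12]. Tests: 7 box, 0 leaf. Nearest: miss.

== RESULT ==
0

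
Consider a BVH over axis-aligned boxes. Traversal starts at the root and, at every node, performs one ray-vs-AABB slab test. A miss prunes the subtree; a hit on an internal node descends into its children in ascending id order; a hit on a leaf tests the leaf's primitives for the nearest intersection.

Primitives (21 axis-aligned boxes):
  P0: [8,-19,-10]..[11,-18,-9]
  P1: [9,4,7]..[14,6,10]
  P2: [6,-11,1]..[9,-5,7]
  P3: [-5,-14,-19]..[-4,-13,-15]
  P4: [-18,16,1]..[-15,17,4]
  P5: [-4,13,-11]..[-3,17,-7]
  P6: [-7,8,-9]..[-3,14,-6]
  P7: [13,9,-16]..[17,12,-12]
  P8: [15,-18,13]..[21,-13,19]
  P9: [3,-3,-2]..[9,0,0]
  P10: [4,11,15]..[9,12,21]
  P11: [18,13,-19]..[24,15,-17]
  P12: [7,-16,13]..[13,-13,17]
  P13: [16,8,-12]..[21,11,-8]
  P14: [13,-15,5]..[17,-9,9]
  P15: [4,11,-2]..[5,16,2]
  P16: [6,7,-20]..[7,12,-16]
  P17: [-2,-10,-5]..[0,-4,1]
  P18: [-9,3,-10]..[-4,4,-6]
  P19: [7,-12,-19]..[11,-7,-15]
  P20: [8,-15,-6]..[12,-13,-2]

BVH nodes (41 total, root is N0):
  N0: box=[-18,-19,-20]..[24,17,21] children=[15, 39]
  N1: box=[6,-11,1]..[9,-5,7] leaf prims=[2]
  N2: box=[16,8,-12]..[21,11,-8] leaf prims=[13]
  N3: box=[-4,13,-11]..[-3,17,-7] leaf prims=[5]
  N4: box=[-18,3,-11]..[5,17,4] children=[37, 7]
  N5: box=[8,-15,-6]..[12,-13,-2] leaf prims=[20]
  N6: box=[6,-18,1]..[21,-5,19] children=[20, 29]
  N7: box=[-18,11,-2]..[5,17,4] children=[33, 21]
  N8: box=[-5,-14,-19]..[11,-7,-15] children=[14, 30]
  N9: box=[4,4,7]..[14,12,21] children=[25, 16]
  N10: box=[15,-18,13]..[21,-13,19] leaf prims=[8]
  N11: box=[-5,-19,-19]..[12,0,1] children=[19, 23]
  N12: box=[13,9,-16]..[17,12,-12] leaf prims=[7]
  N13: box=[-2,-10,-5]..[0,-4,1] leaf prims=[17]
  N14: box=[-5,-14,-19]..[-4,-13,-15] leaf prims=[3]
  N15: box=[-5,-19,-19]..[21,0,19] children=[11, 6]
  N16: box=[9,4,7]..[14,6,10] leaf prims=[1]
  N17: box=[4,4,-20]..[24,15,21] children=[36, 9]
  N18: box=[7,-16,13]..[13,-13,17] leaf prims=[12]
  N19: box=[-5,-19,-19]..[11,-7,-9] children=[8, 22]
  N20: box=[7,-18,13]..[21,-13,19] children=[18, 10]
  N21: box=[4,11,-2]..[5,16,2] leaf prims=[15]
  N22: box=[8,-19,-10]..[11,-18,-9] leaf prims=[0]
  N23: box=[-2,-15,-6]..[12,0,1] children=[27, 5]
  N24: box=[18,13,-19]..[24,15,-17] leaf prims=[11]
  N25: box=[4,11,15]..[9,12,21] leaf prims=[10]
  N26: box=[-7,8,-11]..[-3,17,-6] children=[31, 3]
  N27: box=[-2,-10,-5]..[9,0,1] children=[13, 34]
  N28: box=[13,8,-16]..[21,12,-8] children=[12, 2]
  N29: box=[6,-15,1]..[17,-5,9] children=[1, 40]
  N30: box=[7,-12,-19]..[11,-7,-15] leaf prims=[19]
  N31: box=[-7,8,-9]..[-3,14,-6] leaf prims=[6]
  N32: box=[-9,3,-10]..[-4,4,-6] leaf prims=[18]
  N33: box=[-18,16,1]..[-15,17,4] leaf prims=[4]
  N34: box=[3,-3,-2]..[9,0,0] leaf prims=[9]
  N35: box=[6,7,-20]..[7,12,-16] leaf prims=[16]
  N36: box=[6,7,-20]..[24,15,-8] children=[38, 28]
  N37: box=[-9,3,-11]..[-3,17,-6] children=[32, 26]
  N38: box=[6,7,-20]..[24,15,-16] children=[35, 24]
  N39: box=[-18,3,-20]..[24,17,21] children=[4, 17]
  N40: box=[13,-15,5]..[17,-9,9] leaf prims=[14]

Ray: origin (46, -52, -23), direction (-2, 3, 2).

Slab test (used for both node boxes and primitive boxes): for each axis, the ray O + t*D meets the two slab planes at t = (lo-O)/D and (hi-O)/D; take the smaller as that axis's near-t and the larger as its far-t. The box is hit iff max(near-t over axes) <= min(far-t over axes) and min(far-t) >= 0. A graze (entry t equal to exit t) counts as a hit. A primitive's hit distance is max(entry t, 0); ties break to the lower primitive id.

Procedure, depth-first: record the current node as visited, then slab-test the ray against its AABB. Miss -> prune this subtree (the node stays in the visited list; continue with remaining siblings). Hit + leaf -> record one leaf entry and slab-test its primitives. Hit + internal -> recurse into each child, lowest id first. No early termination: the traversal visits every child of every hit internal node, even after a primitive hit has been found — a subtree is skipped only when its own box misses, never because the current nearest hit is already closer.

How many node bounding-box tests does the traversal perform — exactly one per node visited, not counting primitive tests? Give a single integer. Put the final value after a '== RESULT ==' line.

Trace the traversal:
N0 x:[11,32] y:[11,23] z:[3/2,22] -> hit [11,22], descend [15, 39]
  N15 x:[25/2,51/2] y:[11,52/3] z:[2,21] -> hit [25/2,52/3], descend [6, 11]
    N6 x:[25/2,20] y:[34/3,47/3] z:[12,21] -> hit [25/2,47/3], descend [20, 29]
      N20 x:[25/2,39/2] y:[34/3,13] z:[18,21] -> miss, prune
      N29 x:[29/2,20] y:[37/3,47/3] z:[12,16] -> hit [29/2,47/3], descend [1, 40]
        N1 x:[37/2,20] y:[41/3,47/3] z:[12,15] -> miss, prune
        N40 x:[29/2,33/2] y:[37/3,43/3] z:[14,16] -> miss, prune
    N11 x:[17,51/2] y:[11,52/3] z:[2,12] -> miss, prune
  N39 x:[11,32] y:[55/3,23] z:[3/2,22] -> hit [55/3,22], descend [4, 17]
    N4 x:[41/2,32] y:[55/3,23] z:[6,27/2] -> miss, prune
    N17 x:[11,21] y:[56/3,67/3] z:[3/2,22] -> hit [56/3,21], descend [9, 36]
      N9 x:[16,21] y:[56/3,64/3] z:[15,22] -> hit [56/3,21], descend [16, 25]
        N16 x:[16,37/2] y:[56/3,58/3] z:[15,33/2] -> miss, prune
        N25 x:[37/2,21] y:[21,64/3] z:[19,22] -> hit [21,21] leaf, test {P10@t=21}
      N36 x:[11,20] y:[59/3,67/3] z:[3/2,15/2] -> miss, prune

order=[0, 15, 6, 20, 29, 1, 40, 11, 39, 4, 17, 9, 16, 25, 36]  |boxes|=15  |leaves|=1  hit=P10

== RESULT ==
15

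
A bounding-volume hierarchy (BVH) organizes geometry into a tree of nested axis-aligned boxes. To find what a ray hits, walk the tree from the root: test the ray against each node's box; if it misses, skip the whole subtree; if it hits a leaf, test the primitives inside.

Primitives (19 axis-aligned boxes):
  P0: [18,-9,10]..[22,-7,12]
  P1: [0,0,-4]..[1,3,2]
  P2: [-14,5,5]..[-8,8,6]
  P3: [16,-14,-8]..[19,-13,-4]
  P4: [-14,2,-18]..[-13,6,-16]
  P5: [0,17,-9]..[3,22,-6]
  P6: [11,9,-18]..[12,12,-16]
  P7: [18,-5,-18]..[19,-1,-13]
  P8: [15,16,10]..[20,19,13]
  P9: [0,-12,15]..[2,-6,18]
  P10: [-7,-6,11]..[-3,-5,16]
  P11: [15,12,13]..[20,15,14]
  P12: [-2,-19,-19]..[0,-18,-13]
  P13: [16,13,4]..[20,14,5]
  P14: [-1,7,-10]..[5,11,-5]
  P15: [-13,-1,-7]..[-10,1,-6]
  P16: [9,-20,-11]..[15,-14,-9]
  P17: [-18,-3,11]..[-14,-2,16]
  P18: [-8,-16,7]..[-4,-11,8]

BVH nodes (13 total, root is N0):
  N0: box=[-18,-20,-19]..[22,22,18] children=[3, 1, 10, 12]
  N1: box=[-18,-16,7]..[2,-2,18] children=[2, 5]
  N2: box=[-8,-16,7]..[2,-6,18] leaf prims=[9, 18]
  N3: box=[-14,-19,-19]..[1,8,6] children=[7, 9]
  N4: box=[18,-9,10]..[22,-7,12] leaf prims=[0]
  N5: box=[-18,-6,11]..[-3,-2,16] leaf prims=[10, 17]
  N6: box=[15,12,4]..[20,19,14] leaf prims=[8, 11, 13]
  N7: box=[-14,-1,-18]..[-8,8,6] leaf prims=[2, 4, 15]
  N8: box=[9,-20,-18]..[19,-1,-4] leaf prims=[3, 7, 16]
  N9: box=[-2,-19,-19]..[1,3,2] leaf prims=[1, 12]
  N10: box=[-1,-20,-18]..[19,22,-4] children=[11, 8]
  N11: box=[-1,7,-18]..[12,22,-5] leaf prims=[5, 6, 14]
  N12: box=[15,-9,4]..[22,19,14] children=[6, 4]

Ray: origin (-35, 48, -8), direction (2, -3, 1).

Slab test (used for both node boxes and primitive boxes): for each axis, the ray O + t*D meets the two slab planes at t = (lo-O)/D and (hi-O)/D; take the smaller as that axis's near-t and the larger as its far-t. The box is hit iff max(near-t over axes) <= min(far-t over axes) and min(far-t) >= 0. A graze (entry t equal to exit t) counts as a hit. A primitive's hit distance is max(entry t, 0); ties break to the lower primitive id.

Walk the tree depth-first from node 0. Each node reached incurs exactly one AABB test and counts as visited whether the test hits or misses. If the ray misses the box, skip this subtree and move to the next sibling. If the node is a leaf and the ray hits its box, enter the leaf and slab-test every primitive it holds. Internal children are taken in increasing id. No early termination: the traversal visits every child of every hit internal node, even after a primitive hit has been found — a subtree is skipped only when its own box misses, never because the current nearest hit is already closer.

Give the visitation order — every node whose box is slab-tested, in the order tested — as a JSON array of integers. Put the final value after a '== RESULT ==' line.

Traverse from the root:
N0 x:[17/2,57/2] y:[26/3,68/3] z:[-11,26] -> hit [26/3,68/3], descend [1, 3, 10, 12]
  N1 x:[17/2,37/2] y:[50/3,64/3] z:[15,26] -> hit [50/3,37/2], descend [2, 5]
    N2 x:[27/2,37/2] y:[18,64/3] z:[15,26] -> hit [18,37/2] leaf, test {P9(miss), P18(miss)}
    N5 x:[17/2,16] y:[50/3,18] z:[19,24] -> miss, prune
  N3 x:[21/2,18] y:[40/3,67/3] z:[-11,14] -> hit [40/3,14], descend [7, 9]
    N7 x:[21/2,27/2] y:[40/3,49/3] z:[-10,14] -> hit [40/3,27/2] leaf, test {P2@t=40/3, P4(miss), P15(miss)}
    N9 x:[33/2,18] y:[15,67/3] z:[-11,10] -> miss, prune
  N10 x:[17,27] y:[26/3,68/3] z:[-10,4] -> miss, prune
  N12 x:[25,57/2] y:[29/3,19] z:[12,22] -> miss, prune

9 AABB tests over nodes [0, 1, 2, 5, 3, 7, 9, 10, 12]; 2 leaves entered; closest P2.

== RESULT ==
[0, 1, 2, 5, 3, 7, 9, 10, 12]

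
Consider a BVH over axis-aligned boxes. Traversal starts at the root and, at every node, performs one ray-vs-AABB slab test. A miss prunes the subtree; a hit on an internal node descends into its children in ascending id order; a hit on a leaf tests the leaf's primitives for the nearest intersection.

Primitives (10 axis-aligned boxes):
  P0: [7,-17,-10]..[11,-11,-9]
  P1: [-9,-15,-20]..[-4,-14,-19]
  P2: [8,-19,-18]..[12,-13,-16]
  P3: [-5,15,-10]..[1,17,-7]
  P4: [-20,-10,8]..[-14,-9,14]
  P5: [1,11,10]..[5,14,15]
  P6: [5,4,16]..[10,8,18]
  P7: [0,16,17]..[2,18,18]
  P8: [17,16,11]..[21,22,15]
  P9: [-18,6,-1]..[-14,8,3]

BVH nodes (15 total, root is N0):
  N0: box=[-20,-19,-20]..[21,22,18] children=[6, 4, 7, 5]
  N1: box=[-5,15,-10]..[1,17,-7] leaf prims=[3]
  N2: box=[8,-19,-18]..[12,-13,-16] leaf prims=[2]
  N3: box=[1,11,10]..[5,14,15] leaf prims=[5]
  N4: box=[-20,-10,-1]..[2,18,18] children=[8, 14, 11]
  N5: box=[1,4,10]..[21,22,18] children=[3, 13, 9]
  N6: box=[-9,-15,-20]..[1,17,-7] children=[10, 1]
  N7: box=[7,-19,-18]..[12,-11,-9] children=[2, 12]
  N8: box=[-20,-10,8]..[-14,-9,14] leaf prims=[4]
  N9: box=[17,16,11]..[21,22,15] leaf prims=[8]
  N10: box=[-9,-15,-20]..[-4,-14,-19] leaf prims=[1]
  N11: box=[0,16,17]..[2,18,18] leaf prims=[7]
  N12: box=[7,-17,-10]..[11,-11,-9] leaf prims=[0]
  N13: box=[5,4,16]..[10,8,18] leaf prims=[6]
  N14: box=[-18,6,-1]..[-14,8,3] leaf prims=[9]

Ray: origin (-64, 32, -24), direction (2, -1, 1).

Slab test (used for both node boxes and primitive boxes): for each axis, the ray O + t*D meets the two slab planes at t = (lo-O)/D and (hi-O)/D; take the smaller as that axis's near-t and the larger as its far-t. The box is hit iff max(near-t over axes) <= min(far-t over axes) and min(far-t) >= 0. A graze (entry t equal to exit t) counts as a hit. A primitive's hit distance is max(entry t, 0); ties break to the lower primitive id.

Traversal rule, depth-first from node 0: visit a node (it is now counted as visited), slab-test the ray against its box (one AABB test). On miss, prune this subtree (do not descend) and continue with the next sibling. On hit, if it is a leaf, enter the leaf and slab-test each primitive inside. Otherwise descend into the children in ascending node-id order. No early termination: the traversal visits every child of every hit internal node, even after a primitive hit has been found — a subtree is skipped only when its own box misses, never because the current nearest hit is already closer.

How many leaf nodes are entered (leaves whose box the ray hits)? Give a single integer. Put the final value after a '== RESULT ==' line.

Walk:
N0 x:[22,85/2] y:[10,51] z:[4,42] -> hit [22,42], descend [4, 5, 6, 7]
  N4 x:[22,33] y:[14,42] z:[23,42] -> hit [23,33], descend [8, 11, 14]
    N8 x:[22,25] y:[41,42] z:[32,38] -> miss, prune
    N11 x:[32,33] y:[14,16] z:[41,42] -> miss, prune
    N14 x:[23,25] y:[24,26] z:[23,27] -> hit [24,25] leaf, test {P9@t=24}
  N5 x:[65/2,85/2] y:[10,28] z:[34,42] -> miss, prune
  N6 x:[55/2,65/2] y:[15,47] z:[4,17] -> miss, prune
  N7 x:[71/2,38] y:[43,51] z:[6,15] -> miss, prune

Summary -> nodes [0, 4, 8, 11, 14, 5, 6, 7]; box-tests=8; leaf-entries=1; first=P9

== RESULT ==
1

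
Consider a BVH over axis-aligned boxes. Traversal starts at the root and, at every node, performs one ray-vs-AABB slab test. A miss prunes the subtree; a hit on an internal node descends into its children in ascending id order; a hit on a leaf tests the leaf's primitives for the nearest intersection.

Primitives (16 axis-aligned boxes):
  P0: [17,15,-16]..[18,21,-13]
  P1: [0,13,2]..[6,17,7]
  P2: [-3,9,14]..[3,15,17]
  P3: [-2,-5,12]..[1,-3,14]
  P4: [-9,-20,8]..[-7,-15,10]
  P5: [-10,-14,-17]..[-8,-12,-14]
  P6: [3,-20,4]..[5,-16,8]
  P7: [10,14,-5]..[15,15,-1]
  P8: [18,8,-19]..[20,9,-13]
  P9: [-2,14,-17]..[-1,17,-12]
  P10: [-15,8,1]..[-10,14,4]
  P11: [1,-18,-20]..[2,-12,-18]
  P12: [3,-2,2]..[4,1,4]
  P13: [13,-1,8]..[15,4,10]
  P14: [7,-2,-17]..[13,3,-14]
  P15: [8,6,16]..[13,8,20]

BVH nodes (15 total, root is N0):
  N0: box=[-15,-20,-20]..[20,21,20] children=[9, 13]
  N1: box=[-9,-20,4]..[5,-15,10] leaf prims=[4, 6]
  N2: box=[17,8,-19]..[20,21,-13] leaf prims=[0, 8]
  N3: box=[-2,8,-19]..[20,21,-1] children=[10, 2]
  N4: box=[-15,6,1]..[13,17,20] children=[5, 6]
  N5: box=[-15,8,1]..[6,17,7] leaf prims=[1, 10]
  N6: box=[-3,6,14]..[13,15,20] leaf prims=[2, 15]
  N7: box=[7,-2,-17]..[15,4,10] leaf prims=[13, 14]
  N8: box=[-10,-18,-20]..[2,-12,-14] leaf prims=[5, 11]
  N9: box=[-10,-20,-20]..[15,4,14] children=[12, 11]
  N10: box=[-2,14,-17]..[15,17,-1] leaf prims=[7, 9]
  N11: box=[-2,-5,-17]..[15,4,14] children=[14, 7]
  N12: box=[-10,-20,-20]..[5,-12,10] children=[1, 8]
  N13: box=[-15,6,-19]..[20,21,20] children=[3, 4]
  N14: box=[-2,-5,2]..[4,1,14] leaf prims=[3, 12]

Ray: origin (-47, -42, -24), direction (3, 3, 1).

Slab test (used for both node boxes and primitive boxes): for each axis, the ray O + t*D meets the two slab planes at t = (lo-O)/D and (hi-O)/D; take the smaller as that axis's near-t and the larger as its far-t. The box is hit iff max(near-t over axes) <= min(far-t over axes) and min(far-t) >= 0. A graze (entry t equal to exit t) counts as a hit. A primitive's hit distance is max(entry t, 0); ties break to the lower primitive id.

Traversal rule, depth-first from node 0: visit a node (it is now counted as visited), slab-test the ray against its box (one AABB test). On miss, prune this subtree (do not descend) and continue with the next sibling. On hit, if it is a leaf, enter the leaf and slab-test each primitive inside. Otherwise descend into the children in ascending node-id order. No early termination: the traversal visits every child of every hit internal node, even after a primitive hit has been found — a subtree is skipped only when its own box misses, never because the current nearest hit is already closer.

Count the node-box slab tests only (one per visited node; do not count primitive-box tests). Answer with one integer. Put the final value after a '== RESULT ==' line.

Traverse from the root:
N0 x:[32/3,67/3] y:[22/3,21] z:[4,44] -> hit [32/3,21], descend [9, 13]
  N9 x:[37/3,62/3] y:[22/3,46/3] z:[4,38] -> hit [37/3,46/3], descend [11, 12]
    N11 x:[15,62/3] y:[37/3,46/3] z:[7,38] -> hit [15,46/3], descend [7, 14]
      N7 x:[18,62/3] y:[40/3,46/3] z:[7,34] -> miss, prune
      N14 x:[15,17] y:[37/3,43/3] z:[26,38] -> miss, prune
    N12 x:[37/3,52/3] y:[22/3,10] z:[4,34] -> miss, prune
  N13 x:[32/3,67/3] y:[16,21] z:[5,44] -> hit [16,21], descend [3, 4]
    N3 x:[15,67/3] y:[50/3,21] z:[5,23] -> hit [50/3,21], descend [2, 10]
      N2 x:[64/3,67/3] y:[50/3,21] z:[5,11] -> miss, prune
      N10 x:[15,62/3] y:[56/3,59/3] z:[7,23] -> hit [56/3,59/3] leaf, test {P7@t=19, P9(miss)}
    N4 x:[32/3,20] y:[16,59/3] z:[25,44] -> miss, prune

Summary -> nodes [0, 9, 11, 7, 14, 12, 13, 3, 2, 10, 4]; box-tests=11; leaf-entries=1; first=P7

== RESULT ==
11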